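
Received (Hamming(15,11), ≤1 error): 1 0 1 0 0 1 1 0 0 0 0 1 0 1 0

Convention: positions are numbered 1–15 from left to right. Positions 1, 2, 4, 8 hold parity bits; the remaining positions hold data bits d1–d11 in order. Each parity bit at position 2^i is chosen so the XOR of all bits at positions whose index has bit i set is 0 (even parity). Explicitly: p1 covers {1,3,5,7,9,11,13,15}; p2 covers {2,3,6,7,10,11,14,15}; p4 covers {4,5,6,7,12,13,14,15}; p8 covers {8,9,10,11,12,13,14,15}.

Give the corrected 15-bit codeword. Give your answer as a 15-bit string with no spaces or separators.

001001100001010

s1 (pos 1,3,5,7,9,11,13,15): 1⊕1⊕0⊕1⊕0⊕0⊕0⊕0 = 1
s2 (pos 2,3,6,7,10,11,14,15): 0⊕1⊕1⊕1⊕0⊕0⊕1⊕0 = 0
s4 (pos 4,5,6,7,12,13,14,15): 0⊕0⊕1⊕1⊕1⊕0⊕1⊕0 = 0
s8 (pos 8,9,10,11,12,13,14,15): 0⊕0⊕0⊕0⊕1⊕0⊕1⊕0 = 0
Syndrome s8…s1 = 0001 → error at position 1.
Flip position 1: 101001100001010 → 001001100001010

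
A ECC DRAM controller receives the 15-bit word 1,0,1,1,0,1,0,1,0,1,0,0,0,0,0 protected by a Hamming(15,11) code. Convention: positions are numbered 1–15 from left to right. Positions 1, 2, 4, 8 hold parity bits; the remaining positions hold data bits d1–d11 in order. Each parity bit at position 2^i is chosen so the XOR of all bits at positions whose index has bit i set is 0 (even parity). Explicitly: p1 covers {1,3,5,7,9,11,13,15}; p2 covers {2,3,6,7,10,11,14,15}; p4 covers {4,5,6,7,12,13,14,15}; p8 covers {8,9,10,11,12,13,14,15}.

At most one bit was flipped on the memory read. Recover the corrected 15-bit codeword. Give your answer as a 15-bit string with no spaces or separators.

s1 (pos 1,3,5,7,9,11,13,15): 1⊕1⊕0⊕0⊕0⊕0⊕0⊕0 = 0
s2 (pos 2,3,6,7,10,11,14,15): 0⊕1⊕1⊕0⊕1⊕0⊕0⊕0 = 1
s4 (pos 4,5,6,7,12,13,14,15): 1⊕0⊕1⊕0⊕0⊕0⊕0⊕0 = 0
s8 (pos 8,9,10,11,12,13,14,15): 1⊕0⊕1⊕0⊕0⊕0⊕0⊕0 = 0
Syndrome s8…s1 = 0010 → error at position 2.
Flip position 2: 101101010100000 → 111101010100000

111101010100000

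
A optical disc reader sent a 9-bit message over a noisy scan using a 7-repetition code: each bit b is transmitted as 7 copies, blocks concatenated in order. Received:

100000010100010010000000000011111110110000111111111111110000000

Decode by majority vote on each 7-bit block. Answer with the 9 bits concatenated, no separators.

000010110

Block 1 (1000000): 1 one → 0
Block 2 (1010001): 3 ones → 0
Block 3 (0010000): 1 one → 0
Block 4 (0000000): 0 ones → 0
Block 5 (1111111): 7 ones → 1
Block 6 (0110000): 2 ones → 0
Block 7 (1111111): 7 ones → 1
Block 8 (1111111): 7 ones → 1
Block 9 (0000000): 0 ones → 0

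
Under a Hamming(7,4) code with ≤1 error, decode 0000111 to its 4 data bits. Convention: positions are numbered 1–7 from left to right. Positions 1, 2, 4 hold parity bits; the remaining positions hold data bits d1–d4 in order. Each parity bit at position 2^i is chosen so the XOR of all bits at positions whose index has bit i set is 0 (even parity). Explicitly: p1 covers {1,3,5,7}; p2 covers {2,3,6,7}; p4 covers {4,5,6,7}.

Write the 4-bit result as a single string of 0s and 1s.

0111

s1 (pos 1,3,5,7): 0⊕0⊕1⊕1 = 0
s2 (pos 2,3,6,7): 0⊕0⊕1⊕1 = 0
s4 (pos 4,5,6,7): 0⊕1⊕1⊕1 = 1
Syndrome s4…s1 = 100 → error at position 4.
Flip position 4: 0000111 → 0001111
Read data bits from positions 3,5,6,7: 0111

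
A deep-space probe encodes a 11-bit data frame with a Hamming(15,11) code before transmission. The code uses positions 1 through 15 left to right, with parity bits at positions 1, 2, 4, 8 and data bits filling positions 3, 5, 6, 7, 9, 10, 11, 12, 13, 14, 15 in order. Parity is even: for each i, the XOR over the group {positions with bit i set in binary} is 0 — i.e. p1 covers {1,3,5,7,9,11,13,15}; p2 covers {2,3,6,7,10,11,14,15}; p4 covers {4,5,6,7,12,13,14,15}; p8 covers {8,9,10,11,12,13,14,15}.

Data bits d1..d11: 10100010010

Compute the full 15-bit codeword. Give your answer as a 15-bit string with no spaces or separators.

001001000010010

Place data at non-parity positions: p1 p2 1 p4 0 1 0 p8 0 0 1 0 0 1 0
p1 (pos 1,3,5,7,9,11,13,15): XOR of data positions = 1⊕0⊕0⊕0⊕1⊕0⊕0 = 0
p2 (pos 2,3,6,7,10,11,14,15): XOR of data positions = 1⊕1⊕0⊕0⊕1⊕1⊕0 = 0
p4 (pos 4,5,6,7,12,13,14,15): XOR of data positions = 0⊕1⊕0⊕0⊕0⊕1⊕0 = 0
p8 (pos 8,9,10,11,12,13,14,15): XOR of data positions = 0⊕0⊕1⊕0⊕0⊕1⊕0 = 0
Codeword: 001001000010010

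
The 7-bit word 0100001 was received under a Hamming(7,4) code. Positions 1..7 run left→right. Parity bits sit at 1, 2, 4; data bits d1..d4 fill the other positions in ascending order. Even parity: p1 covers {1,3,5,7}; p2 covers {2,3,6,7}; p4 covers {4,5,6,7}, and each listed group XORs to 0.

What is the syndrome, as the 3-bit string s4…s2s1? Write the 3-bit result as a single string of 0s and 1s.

101

s1 (pos 1,3,5,7): 0⊕0⊕0⊕1 = 1
s2 (pos 2,3,6,7): 1⊕0⊕0⊕1 = 0
s4 (pos 4,5,6,7): 0⊕0⊕0⊕1 = 1
Syndrome s4…s1 = 101 → error at position 5.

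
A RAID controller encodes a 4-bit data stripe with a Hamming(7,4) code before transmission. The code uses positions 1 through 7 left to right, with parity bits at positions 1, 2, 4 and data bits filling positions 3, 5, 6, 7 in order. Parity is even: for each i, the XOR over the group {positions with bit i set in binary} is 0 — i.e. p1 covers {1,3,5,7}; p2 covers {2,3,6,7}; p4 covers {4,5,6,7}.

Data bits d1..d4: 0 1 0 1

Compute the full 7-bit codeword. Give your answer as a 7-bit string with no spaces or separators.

Place data at non-parity positions: p1 p2 0 p4 1 0 1
p1 (pos 1,3,5,7): XOR of data positions = 0⊕1⊕1 = 0
p2 (pos 2,3,6,7): XOR of data positions = 0⊕0⊕1 = 1
p4 (pos 4,5,6,7): XOR of data positions = 1⊕0⊕1 = 0
Codeword: 0100101

0100101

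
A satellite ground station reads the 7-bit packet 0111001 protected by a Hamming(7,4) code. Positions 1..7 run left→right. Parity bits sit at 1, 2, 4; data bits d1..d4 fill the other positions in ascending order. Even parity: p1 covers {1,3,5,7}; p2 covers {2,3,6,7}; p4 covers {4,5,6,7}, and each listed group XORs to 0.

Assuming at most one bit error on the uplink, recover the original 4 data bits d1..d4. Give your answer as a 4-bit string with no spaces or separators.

s1 (pos 1,3,5,7): 0⊕1⊕0⊕1 = 0
s2 (pos 2,3,6,7): 1⊕1⊕0⊕1 = 1
s4 (pos 4,5,6,7): 1⊕0⊕0⊕1 = 0
Syndrome s4…s1 = 010 → error at position 2.
Flip position 2: 0111001 → 0011001
Read data bits from positions 3,5,6,7: 1001

1001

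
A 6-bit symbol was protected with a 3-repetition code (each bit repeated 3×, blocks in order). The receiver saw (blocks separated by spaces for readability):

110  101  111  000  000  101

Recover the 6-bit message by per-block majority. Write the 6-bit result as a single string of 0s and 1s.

111001

Block 1 (110): 2 ones → 1
Block 2 (101): 2 ones → 1
Block 3 (111): 3 ones → 1
Block 4 (000): 0 ones → 0
Block 5 (000): 0 ones → 0
Block 6 (101): 2 ones → 1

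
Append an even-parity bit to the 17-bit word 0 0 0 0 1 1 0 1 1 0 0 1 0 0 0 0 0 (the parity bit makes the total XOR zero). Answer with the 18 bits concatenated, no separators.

XOR of the 17 data bits: 0⊕0⊕0⊕0⊕1⊕1⊕0⊕1⊕1⊕0⊕0⊕1⊕0⊕0⊕0⊕0⊕0 = 1
Parity bit = 1 (so all 18 bits XOR to 0).

000011011001000001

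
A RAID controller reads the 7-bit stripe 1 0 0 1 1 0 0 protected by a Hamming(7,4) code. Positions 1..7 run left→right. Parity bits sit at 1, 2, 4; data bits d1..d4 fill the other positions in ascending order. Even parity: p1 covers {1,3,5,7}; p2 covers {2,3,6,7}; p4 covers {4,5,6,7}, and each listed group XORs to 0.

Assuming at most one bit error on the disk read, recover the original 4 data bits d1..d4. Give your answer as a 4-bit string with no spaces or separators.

0100

s1 (pos 1,3,5,7): 1⊕0⊕1⊕0 = 0
s2 (pos 2,3,6,7): 0⊕0⊕0⊕0 = 0
s4 (pos 4,5,6,7): 1⊕1⊕0⊕0 = 0
Syndrome s4…s1 = 000 → no error.
Read data bits from positions 3,5,6,7: 0100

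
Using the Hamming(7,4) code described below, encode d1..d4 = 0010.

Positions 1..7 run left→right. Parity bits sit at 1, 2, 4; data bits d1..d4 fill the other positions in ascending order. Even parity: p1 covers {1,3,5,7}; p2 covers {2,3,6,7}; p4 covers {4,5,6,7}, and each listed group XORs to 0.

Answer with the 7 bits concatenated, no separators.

0101010

Place data at non-parity positions: p1 p2 0 p4 0 1 0
p1 (pos 1,3,5,7): XOR of data positions = 0⊕0⊕0 = 0
p2 (pos 2,3,6,7): XOR of data positions = 0⊕1⊕0 = 1
p4 (pos 4,5,6,7): XOR of data positions = 0⊕1⊕0 = 1
Codeword: 0101010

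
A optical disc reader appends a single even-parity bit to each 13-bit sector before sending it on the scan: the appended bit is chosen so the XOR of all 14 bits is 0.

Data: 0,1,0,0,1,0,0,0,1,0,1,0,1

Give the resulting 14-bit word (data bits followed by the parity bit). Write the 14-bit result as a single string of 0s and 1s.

XOR of the 13 data bits: 0⊕1⊕0⊕0⊕1⊕0⊕0⊕0⊕1⊕0⊕1⊕0⊕1 = 1
Parity bit = 1 (so all 14 bits XOR to 0).

01001000101011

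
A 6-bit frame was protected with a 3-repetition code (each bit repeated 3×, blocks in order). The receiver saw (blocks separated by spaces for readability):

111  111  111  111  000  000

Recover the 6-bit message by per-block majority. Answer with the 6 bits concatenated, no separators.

111100

Block 1 (111): 3 ones → 1
Block 2 (111): 3 ones → 1
Block 3 (111): 3 ones → 1
Block 4 (111): 3 ones → 1
Block 5 (000): 0 ones → 0
Block 6 (000): 0 ones → 0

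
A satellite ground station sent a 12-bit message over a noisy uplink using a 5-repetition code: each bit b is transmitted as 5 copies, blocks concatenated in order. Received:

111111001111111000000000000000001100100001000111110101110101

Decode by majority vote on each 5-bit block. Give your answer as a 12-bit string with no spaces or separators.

111000000111

Block 1 (11111): 5 ones → 1
Block 2 (10011): 3 ones → 1
Block 3 (11111): 5 ones → 1
Block 4 (00000): 0 ones → 0
Block 5 (00000): 0 ones → 0
Block 6 (00000): 0 ones → 0
Block 7 (00110): 2 ones → 0
Block 8 (01000): 1 one → 0
Block 9 (01000): 1 one → 0
Block 10 (11111): 5 ones → 1
Block 11 (01011): 3 ones → 1
Block 12 (10101): 3 ones → 1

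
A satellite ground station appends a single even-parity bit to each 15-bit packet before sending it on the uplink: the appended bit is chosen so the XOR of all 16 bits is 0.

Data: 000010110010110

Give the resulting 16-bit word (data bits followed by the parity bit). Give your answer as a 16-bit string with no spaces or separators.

XOR of the 15 data bits: 0⊕0⊕0⊕0⊕1⊕0⊕1⊕1⊕0⊕0⊕1⊕0⊕1⊕1⊕0 = 0
Parity bit = 0 (so all 16 bits XOR to 0).

0000101100101100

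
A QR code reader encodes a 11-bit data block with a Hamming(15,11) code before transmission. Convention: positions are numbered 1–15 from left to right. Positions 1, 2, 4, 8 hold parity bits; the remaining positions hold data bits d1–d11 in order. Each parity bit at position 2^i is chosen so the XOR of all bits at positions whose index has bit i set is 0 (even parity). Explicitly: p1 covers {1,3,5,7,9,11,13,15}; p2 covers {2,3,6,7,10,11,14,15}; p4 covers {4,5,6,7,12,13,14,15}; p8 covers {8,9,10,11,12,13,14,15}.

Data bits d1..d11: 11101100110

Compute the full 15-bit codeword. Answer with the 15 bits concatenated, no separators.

Place data at non-parity positions: p1 p2 1 p4 1 1 0 p8 1 1 0 0 1 1 0
p1 (pos 1,3,5,7,9,11,13,15): XOR of data positions = 1⊕1⊕0⊕1⊕0⊕1⊕0 = 0
p2 (pos 2,3,6,7,10,11,14,15): XOR of data positions = 1⊕1⊕0⊕1⊕0⊕1⊕0 = 0
p4 (pos 4,5,6,7,12,13,14,15): XOR of data positions = 1⊕1⊕0⊕0⊕1⊕1⊕0 = 0
p8 (pos 8,9,10,11,12,13,14,15): XOR of data positions = 1⊕1⊕0⊕0⊕1⊕1⊕0 = 0
Codeword: 001011001100110

001011001100110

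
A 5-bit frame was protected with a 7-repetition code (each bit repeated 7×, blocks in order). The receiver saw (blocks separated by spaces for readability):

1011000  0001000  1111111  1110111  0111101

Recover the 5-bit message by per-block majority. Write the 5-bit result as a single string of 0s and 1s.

Block 1 (1011000): 3 ones → 0
Block 2 (0001000): 1 one → 0
Block 3 (1111111): 7 ones → 1
Block 4 (1110111): 6 ones → 1
Block 5 (0111101): 5 ones → 1

00111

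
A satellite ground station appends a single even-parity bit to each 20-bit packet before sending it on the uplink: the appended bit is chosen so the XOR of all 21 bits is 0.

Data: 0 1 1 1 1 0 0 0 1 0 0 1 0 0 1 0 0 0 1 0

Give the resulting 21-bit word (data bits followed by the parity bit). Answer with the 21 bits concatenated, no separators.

011110001001001000100

XOR of the 20 data bits: 0⊕1⊕1⊕1⊕1⊕0⊕0⊕0⊕1⊕0⊕0⊕1⊕0⊕0⊕1⊕0⊕0⊕0⊕1⊕0 = 0
Parity bit = 0 (so all 21 bits XOR to 0).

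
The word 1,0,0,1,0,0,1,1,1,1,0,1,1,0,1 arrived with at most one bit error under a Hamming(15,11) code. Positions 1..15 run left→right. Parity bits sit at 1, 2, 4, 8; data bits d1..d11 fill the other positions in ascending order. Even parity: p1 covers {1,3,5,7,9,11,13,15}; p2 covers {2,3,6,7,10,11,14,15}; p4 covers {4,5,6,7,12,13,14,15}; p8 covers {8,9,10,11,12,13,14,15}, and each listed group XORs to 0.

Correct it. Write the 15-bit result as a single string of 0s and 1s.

s1 (pos 1,3,5,7,9,11,13,15): 1⊕0⊕0⊕1⊕1⊕0⊕1⊕1 = 1
s2 (pos 2,3,6,7,10,11,14,15): 0⊕0⊕0⊕1⊕1⊕0⊕0⊕1 = 1
s4 (pos 4,5,6,7,12,13,14,15): 1⊕0⊕0⊕1⊕1⊕1⊕0⊕1 = 1
s8 (pos 8,9,10,11,12,13,14,15): 1⊕1⊕1⊕0⊕1⊕1⊕0⊕1 = 0
Syndrome s8…s1 = 0111 → error at position 7.
Flip position 7: 100100111101101 → 100100011101101

100100011101101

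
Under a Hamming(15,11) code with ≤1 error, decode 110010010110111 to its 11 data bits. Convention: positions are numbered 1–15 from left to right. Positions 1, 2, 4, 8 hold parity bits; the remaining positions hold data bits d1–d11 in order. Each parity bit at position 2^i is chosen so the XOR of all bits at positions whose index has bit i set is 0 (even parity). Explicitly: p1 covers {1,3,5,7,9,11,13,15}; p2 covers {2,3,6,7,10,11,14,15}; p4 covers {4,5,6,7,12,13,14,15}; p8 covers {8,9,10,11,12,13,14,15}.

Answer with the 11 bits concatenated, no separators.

s1 (pos 1,3,5,7,9,11,13,15): 1⊕0⊕1⊕0⊕0⊕1⊕1⊕1 = 1
s2 (pos 2,3,6,7,10,11,14,15): 1⊕0⊕0⊕0⊕1⊕1⊕1⊕1 = 1
s4 (pos 4,5,6,7,12,13,14,15): 0⊕1⊕0⊕0⊕0⊕1⊕1⊕1 = 0
s8 (pos 8,9,10,11,12,13,14,15): 1⊕0⊕1⊕1⊕0⊕1⊕1⊕1 = 0
Syndrome s8…s1 = 0011 → error at position 3.
Flip position 3: 110010010110111 → 111010010110111
Read data bits from positions 3,5,6,7,9,10,11,12,13,14,15: 11000110111

11000110111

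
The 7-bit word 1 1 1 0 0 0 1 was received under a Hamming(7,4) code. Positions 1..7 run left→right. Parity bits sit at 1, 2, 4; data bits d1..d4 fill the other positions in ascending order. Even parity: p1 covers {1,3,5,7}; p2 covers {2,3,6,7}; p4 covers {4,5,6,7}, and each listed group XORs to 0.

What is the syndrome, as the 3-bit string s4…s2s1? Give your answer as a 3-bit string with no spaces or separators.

111

s1 (pos 1,3,5,7): 1⊕1⊕0⊕1 = 1
s2 (pos 2,3,6,7): 1⊕1⊕0⊕1 = 1
s4 (pos 4,5,6,7): 0⊕0⊕0⊕1 = 1
Syndrome s4…s1 = 111 → error at position 7.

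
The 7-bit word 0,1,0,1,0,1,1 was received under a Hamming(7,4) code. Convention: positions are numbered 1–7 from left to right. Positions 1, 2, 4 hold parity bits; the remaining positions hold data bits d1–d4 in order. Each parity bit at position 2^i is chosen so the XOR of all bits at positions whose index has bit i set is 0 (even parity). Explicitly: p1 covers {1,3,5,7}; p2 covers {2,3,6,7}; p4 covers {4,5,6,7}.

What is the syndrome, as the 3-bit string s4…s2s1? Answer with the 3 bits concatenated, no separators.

s1 (pos 1,3,5,7): 0⊕0⊕0⊕1 = 1
s2 (pos 2,3,6,7): 1⊕0⊕1⊕1 = 1
s4 (pos 4,5,6,7): 1⊕0⊕1⊕1 = 1
Syndrome s4…s1 = 111 → error at position 7.

111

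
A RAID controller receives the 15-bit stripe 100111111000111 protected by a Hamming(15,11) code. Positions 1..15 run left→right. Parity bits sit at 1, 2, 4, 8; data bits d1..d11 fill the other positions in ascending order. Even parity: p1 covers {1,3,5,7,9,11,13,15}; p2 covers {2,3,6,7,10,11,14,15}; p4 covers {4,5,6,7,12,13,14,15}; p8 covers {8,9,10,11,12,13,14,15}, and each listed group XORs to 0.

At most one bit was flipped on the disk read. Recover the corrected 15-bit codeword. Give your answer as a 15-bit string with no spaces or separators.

s1 (pos 1,3,5,7,9,11,13,15): 1⊕0⊕1⊕1⊕1⊕0⊕1⊕1 = 0
s2 (pos 2,3,6,7,10,11,14,15): 0⊕0⊕1⊕1⊕0⊕0⊕1⊕1 = 0
s4 (pos 4,5,6,7,12,13,14,15): 1⊕1⊕1⊕1⊕0⊕1⊕1⊕1 = 1
s8 (pos 8,9,10,11,12,13,14,15): 1⊕1⊕0⊕0⊕0⊕1⊕1⊕1 = 1
Syndrome s8…s1 = 1100 → error at position 12.
Flip position 12: 100111111000111 → 100111111001111

100111111001111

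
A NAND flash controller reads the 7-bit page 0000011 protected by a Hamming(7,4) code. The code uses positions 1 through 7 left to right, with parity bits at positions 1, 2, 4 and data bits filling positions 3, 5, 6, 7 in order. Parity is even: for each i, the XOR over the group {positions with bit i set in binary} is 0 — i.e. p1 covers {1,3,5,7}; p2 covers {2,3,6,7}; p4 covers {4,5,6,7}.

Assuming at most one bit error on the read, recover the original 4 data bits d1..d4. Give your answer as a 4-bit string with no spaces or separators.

0011

s1 (pos 1,3,5,7): 0⊕0⊕0⊕1 = 1
s2 (pos 2,3,6,7): 0⊕0⊕1⊕1 = 0
s4 (pos 4,5,6,7): 0⊕0⊕1⊕1 = 0
Syndrome s4…s1 = 001 → error at position 1.
Flip position 1: 0000011 → 1000011
Read data bits from positions 3,5,6,7: 0011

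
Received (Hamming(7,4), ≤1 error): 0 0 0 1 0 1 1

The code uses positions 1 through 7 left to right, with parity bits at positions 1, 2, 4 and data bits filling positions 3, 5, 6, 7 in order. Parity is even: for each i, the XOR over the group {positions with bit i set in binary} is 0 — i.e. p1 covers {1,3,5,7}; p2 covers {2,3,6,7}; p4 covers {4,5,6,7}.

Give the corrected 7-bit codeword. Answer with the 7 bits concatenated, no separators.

s1 (pos 1,3,5,7): 0⊕0⊕0⊕1 = 1
s2 (pos 2,3,6,7): 0⊕0⊕1⊕1 = 0
s4 (pos 4,5,6,7): 1⊕0⊕1⊕1 = 1
Syndrome s4…s1 = 101 → error at position 5.
Flip position 5: 0001011 → 0001111

0001111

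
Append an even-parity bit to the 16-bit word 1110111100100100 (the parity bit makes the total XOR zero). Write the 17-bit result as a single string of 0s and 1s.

11101111001001001

XOR of the 16 data bits: 1⊕1⊕1⊕0⊕1⊕1⊕1⊕1⊕0⊕0⊕1⊕0⊕0⊕1⊕0⊕0 = 1
Parity bit = 1 (so all 17 bits XOR to 0).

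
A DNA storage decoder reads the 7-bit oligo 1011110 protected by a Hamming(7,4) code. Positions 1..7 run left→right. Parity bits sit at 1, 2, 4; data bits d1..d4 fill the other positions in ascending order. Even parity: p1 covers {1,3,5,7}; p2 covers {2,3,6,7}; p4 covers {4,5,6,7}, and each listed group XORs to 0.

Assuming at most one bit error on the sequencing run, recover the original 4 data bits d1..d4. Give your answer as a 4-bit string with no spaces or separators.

1010

s1 (pos 1,3,5,7): 1⊕1⊕1⊕0 = 1
s2 (pos 2,3,6,7): 0⊕1⊕1⊕0 = 0
s4 (pos 4,5,6,7): 1⊕1⊕1⊕0 = 1
Syndrome s4…s1 = 101 → error at position 5.
Flip position 5: 1011110 → 1011010
Read data bits from positions 3,5,6,7: 1010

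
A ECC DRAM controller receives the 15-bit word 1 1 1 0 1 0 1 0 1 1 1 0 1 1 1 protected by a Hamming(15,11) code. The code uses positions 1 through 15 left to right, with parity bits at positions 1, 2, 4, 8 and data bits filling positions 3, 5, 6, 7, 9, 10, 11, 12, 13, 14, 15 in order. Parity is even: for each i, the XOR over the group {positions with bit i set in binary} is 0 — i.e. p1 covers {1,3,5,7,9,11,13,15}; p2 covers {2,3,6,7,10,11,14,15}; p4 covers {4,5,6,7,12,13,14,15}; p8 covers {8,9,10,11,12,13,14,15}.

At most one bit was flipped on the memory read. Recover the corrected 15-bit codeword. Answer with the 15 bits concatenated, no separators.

111011101110111

s1 (pos 1,3,5,7,9,11,13,15): 1⊕1⊕1⊕1⊕1⊕1⊕1⊕1 = 0
s2 (pos 2,3,6,7,10,11,14,15): 1⊕1⊕0⊕1⊕1⊕1⊕1⊕1 = 1
s4 (pos 4,5,6,7,12,13,14,15): 0⊕1⊕0⊕1⊕0⊕1⊕1⊕1 = 1
s8 (pos 8,9,10,11,12,13,14,15): 0⊕1⊕1⊕1⊕0⊕1⊕1⊕1 = 0
Syndrome s8…s1 = 0110 → error at position 6.
Flip position 6: 111010101110111 → 111011101110111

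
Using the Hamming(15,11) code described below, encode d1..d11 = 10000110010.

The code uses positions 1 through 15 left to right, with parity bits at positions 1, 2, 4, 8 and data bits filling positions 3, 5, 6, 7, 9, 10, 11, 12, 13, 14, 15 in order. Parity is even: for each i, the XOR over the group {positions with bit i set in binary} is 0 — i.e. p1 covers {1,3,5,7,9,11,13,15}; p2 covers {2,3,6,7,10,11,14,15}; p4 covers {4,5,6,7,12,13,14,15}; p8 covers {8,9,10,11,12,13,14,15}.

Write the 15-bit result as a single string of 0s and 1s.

Place data at non-parity positions: p1 p2 1 p4 0 0 0 p8 0 1 1 0 0 1 0
p1 (pos 1,3,5,7,9,11,13,15): XOR of data positions = 1⊕0⊕0⊕0⊕1⊕0⊕0 = 0
p2 (pos 2,3,6,7,10,11,14,15): XOR of data positions = 1⊕0⊕0⊕1⊕1⊕1⊕0 = 0
p4 (pos 4,5,6,7,12,13,14,15): XOR of data positions = 0⊕0⊕0⊕0⊕0⊕1⊕0 = 1
p8 (pos 8,9,10,11,12,13,14,15): XOR of data positions = 0⊕1⊕1⊕0⊕0⊕1⊕0 = 1
Codeword: 001100010110010

001100010110010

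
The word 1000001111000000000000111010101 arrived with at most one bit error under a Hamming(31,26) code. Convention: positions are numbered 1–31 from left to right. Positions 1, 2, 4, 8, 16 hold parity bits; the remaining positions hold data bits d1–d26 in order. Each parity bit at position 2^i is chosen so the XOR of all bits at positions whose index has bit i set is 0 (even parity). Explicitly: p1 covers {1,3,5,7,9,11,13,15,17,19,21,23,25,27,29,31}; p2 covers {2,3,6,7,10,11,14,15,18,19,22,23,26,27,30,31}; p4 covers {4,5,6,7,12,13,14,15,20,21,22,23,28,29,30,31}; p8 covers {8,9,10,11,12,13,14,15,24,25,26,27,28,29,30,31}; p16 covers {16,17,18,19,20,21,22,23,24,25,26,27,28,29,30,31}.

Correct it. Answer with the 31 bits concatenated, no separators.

s1 (pos 1,3,5,7,9,11,13,15,17,19,21,23,25,27,29,31): 1⊕0⊕0⊕1⊕1⊕0⊕0⊕0⊕0⊕0⊕0⊕1⊕1⊕1⊕1⊕1 = 0
s2 (pos 2,3,6,7,10,11,14,15,18,19,22,23,26,27,30,31): 0⊕0⊕0⊕1⊕1⊕0⊕0⊕0⊕0⊕0⊕0⊕1⊕0⊕1⊕0⊕1 = 1
s4 (pos 4,5,6,7,12,13,14,15,20,21,22,23,28,29,30,31): 0⊕0⊕0⊕1⊕0⊕0⊕0⊕0⊕0⊕0⊕0⊕1⊕0⊕1⊕0⊕1 = 0
s8 (pos 8,9,10,11,12,13,14,15,24,25,26,27,28,29,30,31): 1⊕1⊕1⊕0⊕0⊕0⊕0⊕0⊕1⊕1⊕0⊕1⊕0⊕1⊕0⊕1 = 0
s16 (pos 16,17,18,19,20,21,22,23,24,25,26,27,28,29,30,31): 0⊕0⊕0⊕0⊕0⊕0⊕0⊕1⊕1⊕1⊕0⊕1⊕0⊕1⊕0⊕1 = 0
Syndrome s16…s1 = 00010 → error at position 2.
Flip position 2: 1000001111000000000000111010101 → 1100001111000000000000111010101

1100001111000000000000111010101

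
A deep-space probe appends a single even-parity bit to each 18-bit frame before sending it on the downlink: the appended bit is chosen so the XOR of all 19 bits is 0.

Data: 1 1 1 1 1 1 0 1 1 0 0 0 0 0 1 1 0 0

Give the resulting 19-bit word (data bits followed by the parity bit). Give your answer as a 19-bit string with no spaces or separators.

XOR of the 18 data bits: 1⊕1⊕1⊕1⊕1⊕1⊕0⊕1⊕1⊕0⊕0⊕0⊕0⊕0⊕1⊕1⊕0⊕0 = 0
Parity bit = 0 (so all 19 bits XOR to 0).

1111110110000011000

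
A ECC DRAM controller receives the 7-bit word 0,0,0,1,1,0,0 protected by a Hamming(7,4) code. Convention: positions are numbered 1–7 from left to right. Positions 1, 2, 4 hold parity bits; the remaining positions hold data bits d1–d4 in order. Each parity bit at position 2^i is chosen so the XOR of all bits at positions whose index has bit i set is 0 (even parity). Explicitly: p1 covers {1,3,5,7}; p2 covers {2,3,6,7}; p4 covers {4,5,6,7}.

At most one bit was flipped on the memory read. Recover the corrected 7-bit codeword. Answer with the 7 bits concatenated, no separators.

1001100

s1 (pos 1,3,5,7): 0⊕0⊕1⊕0 = 1
s2 (pos 2,3,6,7): 0⊕0⊕0⊕0 = 0
s4 (pos 4,5,6,7): 1⊕1⊕0⊕0 = 0
Syndrome s4…s1 = 001 → error at position 1.
Flip position 1: 0001100 → 1001100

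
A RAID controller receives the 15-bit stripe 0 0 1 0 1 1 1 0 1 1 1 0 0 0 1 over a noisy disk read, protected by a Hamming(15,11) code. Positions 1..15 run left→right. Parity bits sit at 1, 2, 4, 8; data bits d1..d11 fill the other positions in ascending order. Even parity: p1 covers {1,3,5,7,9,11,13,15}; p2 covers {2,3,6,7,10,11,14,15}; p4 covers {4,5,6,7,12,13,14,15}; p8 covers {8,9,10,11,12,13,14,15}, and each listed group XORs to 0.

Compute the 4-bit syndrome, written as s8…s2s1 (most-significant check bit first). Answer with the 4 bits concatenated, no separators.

0000

s1 (pos 1,3,5,7,9,11,13,15): 0⊕1⊕1⊕1⊕1⊕1⊕0⊕1 = 0
s2 (pos 2,3,6,7,10,11,14,15): 0⊕1⊕1⊕1⊕1⊕1⊕0⊕1 = 0
s4 (pos 4,5,6,7,12,13,14,15): 0⊕1⊕1⊕1⊕0⊕0⊕0⊕1 = 0
s8 (pos 8,9,10,11,12,13,14,15): 0⊕1⊕1⊕1⊕0⊕0⊕0⊕1 = 0
Syndrome s8…s1 = 0000 → no error.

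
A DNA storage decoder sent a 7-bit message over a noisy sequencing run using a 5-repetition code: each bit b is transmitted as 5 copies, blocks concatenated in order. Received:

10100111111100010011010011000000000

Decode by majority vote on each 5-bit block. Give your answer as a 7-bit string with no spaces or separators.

Block 1 (10100): 2 ones → 0
Block 2 (11111): 5 ones → 1
Block 3 (11000): 2 ones → 0
Block 4 (10011): 3 ones → 1
Block 5 (01001): 2 ones → 0
Block 6 (10000): 1 one → 0
Block 7 (00000): 0 ones → 0

0101000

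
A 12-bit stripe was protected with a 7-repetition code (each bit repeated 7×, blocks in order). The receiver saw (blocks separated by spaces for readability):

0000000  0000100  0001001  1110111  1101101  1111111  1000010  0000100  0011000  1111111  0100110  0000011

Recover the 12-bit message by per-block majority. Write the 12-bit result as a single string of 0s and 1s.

Block 1 (0000000): 0 ones → 0
Block 2 (0000100): 1 one → 0
Block 3 (0001001): 2 ones → 0
Block 4 (1110111): 6 ones → 1
Block 5 (1101101): 5 ones → 1
Block 6 (1111111): 7 ones → 1
Block 7 (1000010): 2 ones → 0
Block 8 (0000100): 1 one → 0
Block 9 (0011000): 2 ones → 0
Block 10 (1111111): 7 ones → 1
Block 11 (0100110): 3 ones → 0
Block 12 (0000011): 2 ones → 0

000111000100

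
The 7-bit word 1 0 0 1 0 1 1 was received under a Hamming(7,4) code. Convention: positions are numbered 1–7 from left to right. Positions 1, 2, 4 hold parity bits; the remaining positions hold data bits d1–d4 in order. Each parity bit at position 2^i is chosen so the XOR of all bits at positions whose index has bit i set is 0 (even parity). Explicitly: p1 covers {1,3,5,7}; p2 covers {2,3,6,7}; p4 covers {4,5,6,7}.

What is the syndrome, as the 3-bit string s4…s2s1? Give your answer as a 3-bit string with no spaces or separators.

100

s1 (pos 1,3,5,7): 1⊕0⊕0⊕1 = 0
s2 (pos 2,3,6,7): 0⊕0⊕1⊕1 = 0
s4 (pos 4,5,6,7): 1⊕0⊕1⊕1 = 1
Syndrome s4…s1 = 100 → error at position 4.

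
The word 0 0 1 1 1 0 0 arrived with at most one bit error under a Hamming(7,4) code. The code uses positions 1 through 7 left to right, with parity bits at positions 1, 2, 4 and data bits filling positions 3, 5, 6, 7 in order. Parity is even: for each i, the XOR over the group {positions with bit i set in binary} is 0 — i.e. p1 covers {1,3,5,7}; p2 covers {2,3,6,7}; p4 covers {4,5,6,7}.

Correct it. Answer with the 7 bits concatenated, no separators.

s1 (pos 1,3,5,7): 0⊕1⊕1⊕0 = 0
s2 (pos 2,3,6,7): 0⊕1⊕0⊕0 = 1
s4 (pos 4,5,6,7): 1⊕1⊕0⊕0 = 0
Syndrome s4…s1 = 010 → error at position 2.
Flip position 2: 0011100 → 0111100

0111100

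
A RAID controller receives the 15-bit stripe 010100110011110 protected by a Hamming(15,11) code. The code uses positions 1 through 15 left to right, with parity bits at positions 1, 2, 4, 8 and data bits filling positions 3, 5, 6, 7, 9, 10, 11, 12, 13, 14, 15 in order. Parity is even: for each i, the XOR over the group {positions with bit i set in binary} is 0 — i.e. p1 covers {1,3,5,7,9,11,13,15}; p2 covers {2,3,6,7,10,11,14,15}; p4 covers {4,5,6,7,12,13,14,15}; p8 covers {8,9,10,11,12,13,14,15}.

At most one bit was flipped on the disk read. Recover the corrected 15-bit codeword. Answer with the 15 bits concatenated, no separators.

010100110011010

s1 (pos 1,3,5,7,9,11,13,15): 0⊕0⊕0⊕1⊕0⊕1⊕1⊕0 = 1
s2 (pos 2,3,6,7,10,11,14,15): 1⊕0⊕0⊕1⊕0⊕1⊕1⊕0 = 0
s4 (pos 4,5,6,7,12,13,14,15): 1⊕0⊕0⊕1⊕1⊕1⊕1⊕0 = 1
s8 (pos 8,9,10,11,12,13,14,15): 1⊕0⊕0⊕1⊕1⊕1⊕1⊕0 = 1
Syndrome s8…s1 = 1101 → error at position 13.
Flip position 13: 010100110011110 → 010100110011010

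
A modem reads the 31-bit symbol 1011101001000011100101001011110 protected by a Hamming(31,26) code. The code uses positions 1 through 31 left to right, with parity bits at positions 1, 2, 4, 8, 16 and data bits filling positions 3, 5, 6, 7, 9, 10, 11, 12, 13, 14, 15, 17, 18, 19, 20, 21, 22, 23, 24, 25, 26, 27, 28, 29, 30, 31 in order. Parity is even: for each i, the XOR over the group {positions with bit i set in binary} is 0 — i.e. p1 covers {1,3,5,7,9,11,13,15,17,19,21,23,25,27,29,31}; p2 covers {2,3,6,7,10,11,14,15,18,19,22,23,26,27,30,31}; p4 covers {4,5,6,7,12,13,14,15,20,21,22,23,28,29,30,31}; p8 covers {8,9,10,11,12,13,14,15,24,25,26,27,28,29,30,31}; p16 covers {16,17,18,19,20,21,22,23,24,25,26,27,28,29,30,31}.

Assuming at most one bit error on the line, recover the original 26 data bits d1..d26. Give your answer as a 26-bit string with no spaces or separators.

s1 (pos 1,3,5,7,9,11,13,15,17,19,21,23,25,27,29,31): 1⊕1⊕1⊕1⊕0⊕0⊕0⊕1⊕1⊕0⊕0⊕0⊕1⊕1⊕1⊕0 = 1
s2 (pos 2,3,6,7,10,11,14,15,18,19,22,23,26,27,30,31): 0⊕1⊕0⊕1⊕1⊕0⊕0⊕1⊕0⊕0⊕1⊕0⊕0⊕1⊕1⊕0 = 1
s4 (pos 4,5,6,7,12,13,14,15,20,21,22,23,28,29,30,31): 1⊕1⊕0⊕1⊕0⊕0⊕0⊕1⊕1⊕0⊕1⊕0⊕1⊕1⊕1⊕0 = 1
s8 (pos 8,9,10,11,12,13,14,15,24,25,26,27,28,29,30,31): 0⊕0⊕1⊕0⊕0⊕0⊕0⊕1⊕0⊕1⊕0⊕1⊕1⊕1⊕1⊕0 = 1
s16 (pos 16,17,18,19,20,21,22,23,24,25,26,27,28,29,30,31): 1⊕1⊕0⊕0⊕1⊕0⊕1⊕0⊕0⊕1⊕0⊕1⊕1⊕1⊕1⊕0 = 1
Syndrome s16…s1 = 11111 → error at position 31.
Flip position 31: 1011101001000011100101001011110 → 1011101001000011100101001011111
Read data bits from positions 3,5,6,7,9,10,11,12,13,14,15,17,18,19,20,21,22,23,24,25,26,27,28,29,30,31: 11010100001100101001011111

11010100001100101001011111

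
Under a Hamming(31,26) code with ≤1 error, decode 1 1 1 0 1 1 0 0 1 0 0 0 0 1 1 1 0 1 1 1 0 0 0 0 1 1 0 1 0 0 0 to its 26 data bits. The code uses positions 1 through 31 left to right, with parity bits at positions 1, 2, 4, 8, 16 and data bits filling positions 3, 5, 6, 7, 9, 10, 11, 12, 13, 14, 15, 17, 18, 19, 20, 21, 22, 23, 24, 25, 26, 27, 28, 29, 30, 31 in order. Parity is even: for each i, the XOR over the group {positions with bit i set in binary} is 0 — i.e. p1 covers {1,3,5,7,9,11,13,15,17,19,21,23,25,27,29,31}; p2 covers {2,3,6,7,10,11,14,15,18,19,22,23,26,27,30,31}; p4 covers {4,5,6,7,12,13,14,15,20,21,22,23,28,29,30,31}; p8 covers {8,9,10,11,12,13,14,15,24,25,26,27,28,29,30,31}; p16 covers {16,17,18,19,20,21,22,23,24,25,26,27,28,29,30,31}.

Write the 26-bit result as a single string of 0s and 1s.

11101000011111100001101000

s1 (pos 1,3,5,7,9,11,13,15,17,19,21,23,25,27,29,31): 1⊕1⊕1⊕0⊕1⊕0⊕0⊕1⊕0⊕1⊕0⊕0⊕1⊕0⊕0⊕0 = 1
s2 (pos 2,3,6,7,10,11,14,15,18,19,22,23,26,27,30,31): 1⊕1⊕1⊕0⊕0⊕0⊕1⊕1⊕1⊕1⊕0⊕0⊕1⊕0⊕0⊕0 = 0
s4 (pos 4,5,6,7,12,13,14,15,20,21,22,23,28,29,30,31): 0⊕1⊕1⊕0⊕0⊕0⊕1⊕1⊕1⊕0⊕0⊕0⊕1⊕0⊕0⊕0 = 0
s8 (pos 8,9,10,11,12,13,14,15,24,25,26,27,28,29,30,31): 0⊕1⊕0⊕0⊕0⊕0⊕1⊕1⊕0⊕1⊕1⊕0⊕1⊕0⊕0⊕0 = 0
s16 (pos 16,17,18,19,20,21,22,23,24,25,26,27,28,29,30,31): 1⊕0⊕1⊕1⊕1⊕0⊕0⊕0⊕0⊕1⊕1⊕0⊕1⊕0⊕0⊕0 = 1
Syndrome s16…s1 = 10001 → error at position 17.
Flip position 17: 1110110010000111011100001101000 → 1110110010000111111100001101000
Read data bits from positions 3,5,6,7,9,10,11,12,13,14,15,17,18,19,20,21,22,23,24,25,26,27,28,29,30,31: 11101000011111100001101000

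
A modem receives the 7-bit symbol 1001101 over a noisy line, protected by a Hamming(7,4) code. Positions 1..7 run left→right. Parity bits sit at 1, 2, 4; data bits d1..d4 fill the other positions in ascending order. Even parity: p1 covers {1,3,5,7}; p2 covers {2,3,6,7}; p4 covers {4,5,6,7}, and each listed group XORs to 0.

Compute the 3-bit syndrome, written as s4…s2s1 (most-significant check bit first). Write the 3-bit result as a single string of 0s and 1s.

s1 (pos 1,3,5,7): 1⊕0⊕1⊕1 = 1
s2 (pos 2,3,6,7): 0⊕0⊕0⊕1 = 1
s4 (pos 4,5,6,7): 1⊕1⊕0⊕1 = 1
Syndrome s4…s1 = 111 → error at position 7.

111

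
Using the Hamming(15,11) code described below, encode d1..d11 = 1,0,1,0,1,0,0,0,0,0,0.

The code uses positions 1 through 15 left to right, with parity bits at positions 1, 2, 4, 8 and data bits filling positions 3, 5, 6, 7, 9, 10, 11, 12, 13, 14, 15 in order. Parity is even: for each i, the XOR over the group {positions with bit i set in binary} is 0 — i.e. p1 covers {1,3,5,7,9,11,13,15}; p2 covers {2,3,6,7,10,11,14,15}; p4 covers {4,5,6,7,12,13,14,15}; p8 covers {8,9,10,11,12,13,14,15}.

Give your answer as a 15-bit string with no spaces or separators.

Place data at non-parity positions: p1 p2 1 p4 0 1 0 p8 1 0 0 0 0 0 0
p1 (pos 1,3,5,7,9,11,13,15): XOR of data positions = 1⊕0⊕0⊕1⊕0⊕0⊕0 = 0
p2 (pos 2,3,6,7,10,11,14,15): XOR of data positions = 1⊕1⊕0⊕0⊕0⊕0⊕0 = 0
p4 (pos 4,5,6,7,12,13,14,15): XOR of data positions = 0⊕1⊕0⊕0⊕0⊕0⊕0 = 1
p8 (pos 8,9,10,11,12,13,14,15): XOR of data positions = 1⊕0⊕0⊕0⊕0⊕0⊕0 = 1
Codeword: 001101011000000

001101011000000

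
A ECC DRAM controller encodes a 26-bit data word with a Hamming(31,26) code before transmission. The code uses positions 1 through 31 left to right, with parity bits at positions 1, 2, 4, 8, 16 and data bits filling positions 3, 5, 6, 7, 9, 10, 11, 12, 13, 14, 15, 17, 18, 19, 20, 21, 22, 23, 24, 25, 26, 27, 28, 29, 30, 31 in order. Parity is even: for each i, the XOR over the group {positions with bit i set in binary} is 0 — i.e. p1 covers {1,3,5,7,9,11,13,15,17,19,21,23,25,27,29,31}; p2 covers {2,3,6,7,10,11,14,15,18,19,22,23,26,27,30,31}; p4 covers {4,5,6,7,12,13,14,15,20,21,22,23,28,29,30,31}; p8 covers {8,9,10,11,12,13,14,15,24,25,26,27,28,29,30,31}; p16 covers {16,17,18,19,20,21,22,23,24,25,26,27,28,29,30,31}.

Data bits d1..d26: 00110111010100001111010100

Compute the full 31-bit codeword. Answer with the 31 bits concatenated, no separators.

1001011001110101100001111010100

Place data at non-parity positions: p1 p2 0 p4 0 1 1 p8 0 1 1 1 0 1 0 p16 1 0 0 0 0 1 1 1 1 0 1 0 1 0 0
p1 (pos 1,3,5,7,9,11,13,15,17,19,21,23,25,27,29,31): XOR of data positions = 0⊕0⊕1⊕0⊕1⊕0⊕0⊕1⊕0⊕0⊕1⊕1⊕1⊕1⊕0 = 1
p2 (pos 2,3,6,7,10,11,14,15,18,19,22,23,26,27,30,31): XOR of data positions = 0⊕1⊕1⊕1⊕1⊕1⊕0⊕0⊕0⊕1⊕1⊕0⊕1⊕0⊕0 = 0
p4 (pos 4,5,6,7,12,13,14,15,20,21,22,23,28,29,30,31): XOR of data positions = 0⊕1⊕1⊕1⊕0⊕1⊕0⊕0⊕0⊕1⊕1⊕0⊕1⊕0⊕0 = 1
p8 (pos 8,9,10,11,12,13,14,15,24,25,26,27,28,29,30,31): XOR of data positions = 0⊕1⊕1⊕1⊕0⊕1⊕0⊕1⊕1⊕0⊕1⊕0⊕1⊕0⊕0 = 0
p16 (pos 16,17,18,19,20,21,22,23,24,25,26,27,28,29,30,31): XOR of data positions = 1⊕0⊕0⊕0⊕0⊕1⊕1⊕1⊕1⊕0⊕1⊕0⊕1⊕0⊕0 = 1
Codeword: 1001011001110101100001111010100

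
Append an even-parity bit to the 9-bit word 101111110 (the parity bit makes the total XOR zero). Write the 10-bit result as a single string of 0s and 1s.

XOR of the 9 data bits: 1⊕0⊕1⊕1⊕1⊕1⊕1⊕1⊕0 = 1
Parity bit = 1 (so all 10 bits XOR to 0).

1011111101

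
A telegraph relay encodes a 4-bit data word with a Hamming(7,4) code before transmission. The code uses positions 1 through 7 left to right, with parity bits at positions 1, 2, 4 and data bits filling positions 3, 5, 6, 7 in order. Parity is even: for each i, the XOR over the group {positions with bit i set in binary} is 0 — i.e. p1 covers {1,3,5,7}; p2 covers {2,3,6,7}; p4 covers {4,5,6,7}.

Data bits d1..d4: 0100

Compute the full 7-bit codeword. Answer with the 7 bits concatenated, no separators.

1001100

Place data at non-parity positions: p1 p2 0 p4 1 0 0
p1 (pos 1,3,5,7): XOR of data positions = 0⊕1⊕0 = 1
p2 (pos 2,3,6,7): XOR of data positions = 0⊕0⊕0 = 0
p4 (pos 4,5,6,7): XOR of data positions = 1⊕0⊕0 = 1
Codeword: 1001100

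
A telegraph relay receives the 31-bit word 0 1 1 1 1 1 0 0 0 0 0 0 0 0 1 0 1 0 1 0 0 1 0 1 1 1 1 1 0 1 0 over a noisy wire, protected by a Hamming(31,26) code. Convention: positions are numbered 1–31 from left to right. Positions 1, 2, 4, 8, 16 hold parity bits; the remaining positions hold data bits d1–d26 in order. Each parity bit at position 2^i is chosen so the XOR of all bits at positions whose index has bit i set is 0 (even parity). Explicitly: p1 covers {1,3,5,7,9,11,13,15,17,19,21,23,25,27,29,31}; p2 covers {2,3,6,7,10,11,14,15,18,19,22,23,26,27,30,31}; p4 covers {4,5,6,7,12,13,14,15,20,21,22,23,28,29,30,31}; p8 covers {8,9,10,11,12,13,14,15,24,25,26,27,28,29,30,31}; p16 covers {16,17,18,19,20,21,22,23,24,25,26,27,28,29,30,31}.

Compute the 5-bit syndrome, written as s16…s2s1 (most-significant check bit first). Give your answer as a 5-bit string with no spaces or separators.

s1 (pos 1,3,5,7,9,11,13,15,17,19,21,23,25,27,29,31): 0⊕1⊕1⊕0⊕0⊕0⊕0⊕1⊕1⊕1⊕0⊕0⊕1⊕1⊕0⊕0 = 1
s2 (pos 2,3,6,7,10,11,14,15,18,19,22,23,26,27,30,31): 1⊕1⊕1⊕0⊕0⊕0⊕0⊕1⊕0⊕1⊕1⊕0⊕1⊕1⊕1⊕0 = 1
s4 (pos 4,5,6,7,12,13,14,15,20,21,22,23,28,29,30,31): 1⊕1⊕1⊕0⊕0⊕0⊕0⊕1⊕0⊕0⊕1⊕0⊕1⊕0⊕1⊕0 = 1
s8 (pos 8,9,10,11,12,13,14,15,24,25,26,27,28,29,30,31): 0⊕0⊕0⊕0⊕0⊕0⊕0⊕1⊕1⊕1⊕1⊕1⊕1⊕0⊕1⊕0 = 1
s16 (pos 16,17,18,19,20,21,22,23,24,25,26,27,28,29,30,31): 0⊕1⊕0⊕1⊕0⊕0⊕1⊕0⊕1⊕1⊕1⊕1⊕1⊕0⊕1⊕0 = 1
Syndrome s16…s1 = 11111 → error at position 31.

11111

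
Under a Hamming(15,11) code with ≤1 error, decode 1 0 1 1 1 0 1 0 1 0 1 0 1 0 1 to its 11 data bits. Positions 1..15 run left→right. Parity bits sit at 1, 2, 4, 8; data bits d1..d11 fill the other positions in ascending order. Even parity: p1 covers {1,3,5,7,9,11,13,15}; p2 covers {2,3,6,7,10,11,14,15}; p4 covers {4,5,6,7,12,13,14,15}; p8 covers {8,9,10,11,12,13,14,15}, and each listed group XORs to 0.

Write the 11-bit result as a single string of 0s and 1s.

s1 (pos 1,3,5,7,9,11,13,15): 1⊕1⊕1⊕1⊕1⊕1⊕1⊕1 = 0
s2 (pos 2,3,6,7,10,11,14,15): 0⊕1⊕0⊕1⊕0⊕1⊕0⊕1 = 0
s4 (pos 4,5,6,7,12,13,14,15): 1⊕1⊕0⊕1⊕0⊕1⊕0⊕1 = 1
s8 (pos 8,9,10,11,12,13,14,15): 0⊕1⊕0⊕1⊕0⊕1⊕0⊕1 = 0
Syndrome s8…s1 = 0100 → error at position 4.
Flip position 4: 101110101010101 → 101010101010101
Read data bits from positions 3,5,6,7,9,10,11,12,13,14,15: 11011010101

11011010101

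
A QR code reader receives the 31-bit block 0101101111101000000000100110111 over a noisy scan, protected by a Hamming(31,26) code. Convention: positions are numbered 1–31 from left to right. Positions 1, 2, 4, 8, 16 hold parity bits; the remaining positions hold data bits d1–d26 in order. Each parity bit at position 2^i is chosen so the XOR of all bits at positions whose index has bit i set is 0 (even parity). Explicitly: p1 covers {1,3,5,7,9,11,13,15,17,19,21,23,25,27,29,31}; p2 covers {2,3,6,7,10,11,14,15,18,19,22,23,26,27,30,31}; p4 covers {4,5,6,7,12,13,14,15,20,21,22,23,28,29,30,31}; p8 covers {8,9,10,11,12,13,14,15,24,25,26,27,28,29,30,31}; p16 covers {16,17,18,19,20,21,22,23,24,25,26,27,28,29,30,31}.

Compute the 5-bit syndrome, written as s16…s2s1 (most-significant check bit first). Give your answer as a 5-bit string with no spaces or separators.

00011

s1 (pos 1,3,5,7,9,11,13,15,17,19,21,23,25,27,29,31): 0⊕0⊕1⊕1⊕1⊕1⊕1⊕0⊕0⊕0⊕0⊕1⊕0⊕1⊕1⊕1 = 1
s2 (pos 2,3,6,7,10,11,14,15,18,19,22,23,26,27,30,31): 1⊕0⊕0⊕1⊕1⊕1⊕0⊕0⊕0⊕0⊕0⊕1⊕1⊕1⊕1⊕1 = 1
s4 (pos 4,5,6,7,12,13,14,15,20,21,22,23,28,29,30,31): 1⊕1⊕0⊕1⊕0⊕1⊕0⊕0⊕0⊕0⊕0⊕1⊕0⊕1⊕1⊕1 = 0
s8 (pos 8,9,10,11,12,13,14,15,24,25,26,27,28,29,30,31): 1⊕1⊕1⊕1⊕0⊕1⊕0⊕0⊕0⊕0⊕1⊕1⊕0⊕1⊕1⊕1 = 0
s16 (pos 16,17,18,19,20,21,22,23,24,25,26,27,28,29,30,31): 0⊕0⊕0⊕0⊕0⊕0⊕0⊕1⊕0⊕0⊕1⊕1⊕0⊕1⊕1⊕1 = 0
Syndrome s16…s1 = 00011 → error at position 3.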